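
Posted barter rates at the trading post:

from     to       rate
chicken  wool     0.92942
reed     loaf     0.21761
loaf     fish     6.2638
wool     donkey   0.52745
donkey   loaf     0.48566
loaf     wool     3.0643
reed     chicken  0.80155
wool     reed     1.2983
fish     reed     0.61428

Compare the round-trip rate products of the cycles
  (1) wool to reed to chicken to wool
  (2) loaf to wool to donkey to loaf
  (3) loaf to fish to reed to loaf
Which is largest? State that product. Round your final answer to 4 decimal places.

0.9672

(1) 1.2983 × 0.80155 × 0.92942 = 0.96720
(2) 3.0643 × 0.52745 × 0.48566 = 0.78496
(3) 6.2638 × 0.61428 × 0.21761 = 0.83730
Highest is cycle (1) at 0.9672 (≤1, no arbitrage).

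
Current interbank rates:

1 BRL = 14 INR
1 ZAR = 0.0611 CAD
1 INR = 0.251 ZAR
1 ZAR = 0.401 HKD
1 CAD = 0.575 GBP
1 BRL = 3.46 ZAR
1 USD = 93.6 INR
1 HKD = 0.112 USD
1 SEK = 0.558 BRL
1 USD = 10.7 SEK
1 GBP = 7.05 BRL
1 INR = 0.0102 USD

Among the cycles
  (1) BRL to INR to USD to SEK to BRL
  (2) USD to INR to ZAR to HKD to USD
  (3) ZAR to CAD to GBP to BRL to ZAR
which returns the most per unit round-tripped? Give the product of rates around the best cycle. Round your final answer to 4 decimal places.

(1) 14 × 0.0102 × 10.7 × 0.558 = 0.85260
(2) 93.6 × 0.251 × 0.401 × 0.112 = 1.05514
(3) 0.0611 × 0.575 × 7.05 × 3.46 = 0.85699
Highest is cycle (2) at 1.0551 (>1, arbitrage).

1.0551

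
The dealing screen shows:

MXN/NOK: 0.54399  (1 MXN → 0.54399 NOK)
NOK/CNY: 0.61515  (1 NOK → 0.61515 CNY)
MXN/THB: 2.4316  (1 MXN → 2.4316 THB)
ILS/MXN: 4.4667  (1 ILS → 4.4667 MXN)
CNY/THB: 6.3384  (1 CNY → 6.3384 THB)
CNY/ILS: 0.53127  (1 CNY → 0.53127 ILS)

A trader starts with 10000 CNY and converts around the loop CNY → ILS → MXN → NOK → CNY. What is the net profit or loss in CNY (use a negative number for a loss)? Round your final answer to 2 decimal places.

10000 CNY × 0.53127 = 5312.7 ILS
5312.7 ILS × 4.4667 = 23730.23709 MXN
23730.23709 MXN × 0.54399 = 12909.0116745891 NOK
12909.0116745891 NOK × 0.61515 = 7940.978531623484865 CNY
Net change: 7940.978531623484865 − 10000 = -2059.021468376515135 CNY

-2059.02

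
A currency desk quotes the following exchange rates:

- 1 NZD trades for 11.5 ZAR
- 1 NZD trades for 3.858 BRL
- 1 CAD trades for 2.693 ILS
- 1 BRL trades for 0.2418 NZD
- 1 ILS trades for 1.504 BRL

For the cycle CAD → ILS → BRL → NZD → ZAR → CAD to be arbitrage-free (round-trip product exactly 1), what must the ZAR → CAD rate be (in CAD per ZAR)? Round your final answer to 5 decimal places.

0.08879

Known legs of the cycle: 2.693 × 1.504 × 0.2418 × 11.5 = 11.2625913504
For no arbitrage the full-cycle product must be 1, so the missing rate is 1 / 11.2625913504 ≈ 0.0887895.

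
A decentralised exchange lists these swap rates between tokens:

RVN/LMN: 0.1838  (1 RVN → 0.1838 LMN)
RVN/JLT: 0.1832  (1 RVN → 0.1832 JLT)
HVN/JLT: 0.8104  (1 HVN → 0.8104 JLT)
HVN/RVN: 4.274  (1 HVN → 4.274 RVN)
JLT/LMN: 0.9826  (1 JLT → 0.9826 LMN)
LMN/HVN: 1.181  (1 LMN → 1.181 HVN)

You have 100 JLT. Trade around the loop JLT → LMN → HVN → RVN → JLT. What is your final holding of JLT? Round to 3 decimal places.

90.863

100 JLT × 0.9826 = 98.26 LMN
98.26 LMN × 1.181 = 116.04506 HVN
116.04506 HVN × 4.274 = 495.97658644 RVN
495.97658644 RVN × 0.1832 = 90.862910635808 JLT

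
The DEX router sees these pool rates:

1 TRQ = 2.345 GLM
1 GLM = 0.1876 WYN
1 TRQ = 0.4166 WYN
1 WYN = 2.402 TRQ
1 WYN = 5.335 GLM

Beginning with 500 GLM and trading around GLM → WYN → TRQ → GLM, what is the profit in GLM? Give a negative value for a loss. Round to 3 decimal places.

28.346

500 GLM × 0.1876 = 93.8 WYN
93.8 WYN × 2.402 = 225.3076 TRQ
225.3076 TRQ × 2.345 = 528.346322 GLM
Net change: 528.346322 − 500 = 28.346322 GLM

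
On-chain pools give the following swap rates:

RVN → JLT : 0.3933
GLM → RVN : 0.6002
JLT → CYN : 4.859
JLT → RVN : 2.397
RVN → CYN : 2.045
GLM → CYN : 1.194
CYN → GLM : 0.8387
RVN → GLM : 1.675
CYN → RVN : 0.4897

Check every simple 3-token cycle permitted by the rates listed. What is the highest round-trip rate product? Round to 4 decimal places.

RVN→CYN→GLM→RVN: 2.045 × 0.8387 × 0.6002 = 1.02943
RVN→GLM→CYN→RVN: 1.675 × 1.194 × 0.4897 = 0.97938
RVN→JLT→CYN→RVN: 0.3933 × 4.859 × 0.4897 = 0.93584
Maximum is RVN→CYN→GLM→RVN at 1.0294; arbitrage exists.

1.0294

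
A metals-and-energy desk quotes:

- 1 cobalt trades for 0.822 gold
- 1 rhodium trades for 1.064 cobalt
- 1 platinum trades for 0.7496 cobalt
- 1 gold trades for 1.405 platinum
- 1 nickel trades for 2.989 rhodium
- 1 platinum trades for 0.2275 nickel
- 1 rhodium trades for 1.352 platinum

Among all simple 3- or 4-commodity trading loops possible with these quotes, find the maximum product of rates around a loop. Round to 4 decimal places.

0.9194

platinum→nickel→rhodium→platinum: 0.2275 × 2.989 × 1.352 = 0.91936
platinum→cobalt→gold→platinum: 0.7496 × 0.822 × 1.405 = 0.86572
Maximum is platinum→nickel→rhodium→platinum at 0.9194; no arbitrage — every cycle loses value.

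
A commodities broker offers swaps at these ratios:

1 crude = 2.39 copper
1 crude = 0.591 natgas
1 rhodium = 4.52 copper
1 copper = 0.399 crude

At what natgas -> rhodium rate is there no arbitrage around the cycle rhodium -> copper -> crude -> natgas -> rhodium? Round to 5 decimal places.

0.93821

Known legs of the cycle: 4.52 × 0.399 × 0.591 = 1.06585668
For no arbitrage the full-cycle product must be 1, so the missing rate is 1 / 1.06585668 ≈ 0.9382124.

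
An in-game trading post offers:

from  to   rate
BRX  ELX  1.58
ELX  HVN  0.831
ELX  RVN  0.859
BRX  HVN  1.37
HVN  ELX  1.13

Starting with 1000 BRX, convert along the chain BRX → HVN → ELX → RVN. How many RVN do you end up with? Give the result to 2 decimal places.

1000 BRX × 1.37 = 1370 HVN
1370 HVN × 1.13 = 1548.1 ELX
1548.1 ELX × 0.859 = 1329.8179 RVN

1329.82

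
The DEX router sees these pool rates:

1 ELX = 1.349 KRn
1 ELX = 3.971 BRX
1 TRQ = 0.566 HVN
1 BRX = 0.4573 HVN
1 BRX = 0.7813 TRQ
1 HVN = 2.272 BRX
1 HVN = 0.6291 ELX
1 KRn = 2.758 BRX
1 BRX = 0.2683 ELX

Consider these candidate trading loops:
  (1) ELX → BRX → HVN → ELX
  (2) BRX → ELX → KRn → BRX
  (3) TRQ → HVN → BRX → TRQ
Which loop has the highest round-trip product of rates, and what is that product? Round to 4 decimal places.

1.1424

(1) 3.971 × 0.4573 × 0.6291 = 1.14241
(2) 0.2683 × 1.349 × 2.758 = 0.99822
(3) 0.566 × 2.272 × 0.7813 = 1.00471
Highest is cycle (1) at 1.1424 (>1, arbitrage).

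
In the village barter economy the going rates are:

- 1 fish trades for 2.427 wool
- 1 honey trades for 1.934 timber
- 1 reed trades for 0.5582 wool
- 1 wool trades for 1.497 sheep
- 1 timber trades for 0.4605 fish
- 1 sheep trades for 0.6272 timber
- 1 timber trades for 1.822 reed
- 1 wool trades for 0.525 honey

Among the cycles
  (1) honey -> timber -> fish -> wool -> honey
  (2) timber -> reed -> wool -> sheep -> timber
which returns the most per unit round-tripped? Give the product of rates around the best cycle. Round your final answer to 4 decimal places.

(1) 1.934 × 0.4605 × 2.427 × 0.525 = 1.13479
(2) 1.822 × 0.5582 × 1.497 × 0.6272 = 0.95492
Highest is cycle (1) at 1.1348 (>1, arbitrage).

1.1348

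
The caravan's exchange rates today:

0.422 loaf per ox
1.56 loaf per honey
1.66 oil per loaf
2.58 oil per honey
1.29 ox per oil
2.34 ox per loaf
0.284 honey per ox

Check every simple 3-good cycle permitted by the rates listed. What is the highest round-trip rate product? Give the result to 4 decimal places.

ox→honey→loaf→ox: 0.284 × 1.56 × 2.34 = 1.03671
ox→honey→oil→ox: 0.284 × 2.58 × 1.29 = 0.94521
ox→loaf→oil→ox: 0.422 × 1.66 × 1.29 = 0.90367
Maximum is ox→honey→loaf→ox at 1.0367; arbitrage exists.

1.0367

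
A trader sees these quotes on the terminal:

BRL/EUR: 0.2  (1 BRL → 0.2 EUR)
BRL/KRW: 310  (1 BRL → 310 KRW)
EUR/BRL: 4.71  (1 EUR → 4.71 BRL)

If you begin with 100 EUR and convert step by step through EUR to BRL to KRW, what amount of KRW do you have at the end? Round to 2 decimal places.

146010.00

100 EUR × 4.71 = 471 BRL
471 BRL × 310 = 146010 KRW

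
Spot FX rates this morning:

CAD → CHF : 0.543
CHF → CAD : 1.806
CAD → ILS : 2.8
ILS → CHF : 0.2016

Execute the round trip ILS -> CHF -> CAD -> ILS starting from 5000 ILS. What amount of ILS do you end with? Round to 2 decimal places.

5097.25

5000 ILS × 0.2016 = 1008 CHF
1008 CHF × 1.806 = 1820.448 CAD
1820.448 CAD × 2.8 = 5097.2544 ILS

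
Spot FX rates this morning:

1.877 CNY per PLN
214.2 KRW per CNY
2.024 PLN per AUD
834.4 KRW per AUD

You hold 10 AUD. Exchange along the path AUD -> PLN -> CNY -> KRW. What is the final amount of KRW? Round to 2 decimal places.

8137.56

10 AUD × 2.024 = 20.24 PLN
20.24 PLN × 1.877 = 37.99048 CNY
37.99048 CNY × 214.2 = 8137.560816 KRW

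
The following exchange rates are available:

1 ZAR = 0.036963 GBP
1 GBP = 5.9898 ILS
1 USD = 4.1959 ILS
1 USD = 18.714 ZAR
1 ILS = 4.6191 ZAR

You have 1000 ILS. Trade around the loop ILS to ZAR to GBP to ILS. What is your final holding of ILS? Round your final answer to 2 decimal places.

1022.67

1000 ILS × 4.6191 = 4619.1 ZAR
4619.1 ZAR × 0.036963 = 170.7357933 GBP
170.7357933 GBP × 5.9898 = 1022.67325470834 ILS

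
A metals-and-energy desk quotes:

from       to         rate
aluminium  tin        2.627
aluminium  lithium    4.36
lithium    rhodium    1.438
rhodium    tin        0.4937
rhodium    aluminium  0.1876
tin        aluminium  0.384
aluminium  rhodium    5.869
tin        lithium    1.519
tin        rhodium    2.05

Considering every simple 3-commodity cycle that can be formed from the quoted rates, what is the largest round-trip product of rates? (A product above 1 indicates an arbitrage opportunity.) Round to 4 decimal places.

lithium→rhodium→aluminium→lithium: 1.438 × 0.1876 × 4.36 = 1.17619
aluminium→rhodium→tin→aluminium: 5.869 × 0.4937 × 0.384 = 1.11265
lithium→rhodium→tin→lithium: 1.438 × 0.4937 × 1.519 = 1.07840
aluminium→tin→rhodium→aluminium: 2.627 × 2.05 × 0.1876 = 1.01029
Maximum is lithium→rhodium→aluminium→lithium at 1.1762; arbitrage exists.

1.1762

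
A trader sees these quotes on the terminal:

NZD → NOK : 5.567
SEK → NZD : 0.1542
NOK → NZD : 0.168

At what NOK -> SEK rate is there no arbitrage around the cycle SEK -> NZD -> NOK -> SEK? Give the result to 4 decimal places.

Known legs of the cycle: 0.1542 × 5.567 = 0.8584314
For no arbitrage the full-cycle product must be 1, so the missing rate is 1 / 0.8584314 ≈ 1.164915.

1.1649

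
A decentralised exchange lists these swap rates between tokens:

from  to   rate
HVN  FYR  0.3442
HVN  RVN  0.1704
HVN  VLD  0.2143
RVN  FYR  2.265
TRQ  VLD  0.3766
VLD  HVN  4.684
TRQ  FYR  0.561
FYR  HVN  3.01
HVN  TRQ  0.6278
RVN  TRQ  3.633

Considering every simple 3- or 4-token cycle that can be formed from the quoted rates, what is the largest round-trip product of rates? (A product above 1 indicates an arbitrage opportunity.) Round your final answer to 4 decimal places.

RVN→FYR→HVN→RVN: 2.265 × 3.01 × 0.1704 = 1.16173
TRQ→VLD→HVN→TRQ: 0.3766 × 4.684 × 0.6278 = 1.10744
RVN→TRQ→VLD→HVN→RVN: 3.633 × 0.3766 × 4.684 × 0.1704 = 1.09202
TRQ→FYR→HVN→TRQ: 0.561 × 3.01 × 0.6278 = 1.06011
RVN→TRQ→FYR→HVN→RVN: 3.633 × 0.561 × 3.01 × 0.1704 = 1.04536
Maximum is RVN→FYR→HVN→RVN at 1.1617; arbitrage exists.

1.1617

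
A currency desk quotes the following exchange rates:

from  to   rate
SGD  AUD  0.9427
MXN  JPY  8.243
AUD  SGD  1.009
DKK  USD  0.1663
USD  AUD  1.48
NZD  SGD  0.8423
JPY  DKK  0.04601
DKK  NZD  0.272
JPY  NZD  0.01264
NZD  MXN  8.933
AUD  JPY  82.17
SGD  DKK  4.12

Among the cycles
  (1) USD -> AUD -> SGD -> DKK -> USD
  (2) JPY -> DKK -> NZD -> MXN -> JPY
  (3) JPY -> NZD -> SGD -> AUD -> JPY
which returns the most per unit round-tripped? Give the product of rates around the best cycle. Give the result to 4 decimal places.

(1) 1.48 × 1.009 × 4.12 × 0.1663 = 1.02316
(2) 0.04601 × 0.272 × 8.933 × 8.243 = 0.92152
(3) 0.01264 × 0.8423 × 0.9427 × 82.17 = 0.82471
Highest is cycle (1) at 1.0232 (>1, arbitrage).

1.0232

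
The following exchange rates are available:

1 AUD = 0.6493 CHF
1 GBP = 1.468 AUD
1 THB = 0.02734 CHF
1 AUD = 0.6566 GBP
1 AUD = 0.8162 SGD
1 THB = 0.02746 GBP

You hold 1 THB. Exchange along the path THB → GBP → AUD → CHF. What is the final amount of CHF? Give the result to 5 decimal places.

1 THB × 0.02746 = 0.02746 GBP
0.02746 GBP × 1.468 = 0.04031128 AUD
0.04031128 AUD × 0.6493 = 0.026174114104 CHF

0.02617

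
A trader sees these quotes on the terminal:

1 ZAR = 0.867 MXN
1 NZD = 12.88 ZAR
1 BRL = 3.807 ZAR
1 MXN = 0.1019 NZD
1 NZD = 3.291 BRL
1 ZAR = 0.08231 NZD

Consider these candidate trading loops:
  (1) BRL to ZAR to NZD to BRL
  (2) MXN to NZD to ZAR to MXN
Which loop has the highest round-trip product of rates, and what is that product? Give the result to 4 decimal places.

(1) 3.807 × 0.08231 × 3.291 = 1.03125
(2) 0.1019 × 12.88 × 0.867 = 1.13791
Highest is cycle (2) at 1.1379 (>1, arbitrage).

1.1379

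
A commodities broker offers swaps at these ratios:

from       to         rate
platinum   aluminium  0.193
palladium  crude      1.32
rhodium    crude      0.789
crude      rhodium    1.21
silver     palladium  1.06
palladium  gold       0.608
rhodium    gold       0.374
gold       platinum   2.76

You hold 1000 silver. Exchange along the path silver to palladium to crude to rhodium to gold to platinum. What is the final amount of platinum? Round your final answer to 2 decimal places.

1000 silver × 1.06 = 1060 palladium
1060 palladium × 1.32 = 1399.2 crude
1399.2 crude × 1.21 = 1693.032 rhodium
1693.032 rhodium × 0.374 = 633.193968 gold
633.193968 gold × 2.76 = 1747.61535168 platinum

1747.62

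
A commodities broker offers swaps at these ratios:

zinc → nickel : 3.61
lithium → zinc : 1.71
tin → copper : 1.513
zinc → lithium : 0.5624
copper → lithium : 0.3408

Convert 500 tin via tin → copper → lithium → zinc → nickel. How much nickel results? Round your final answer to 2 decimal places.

1591.52

500 tin × 1.513 = 756.5 copper
756.5 copper × 0.3408 = 257.8152 lithium
257.8152 lithium × 1.71 = 440.863992 zinc
440.863992 zinc × 3.61 = 1591.51901112 nickel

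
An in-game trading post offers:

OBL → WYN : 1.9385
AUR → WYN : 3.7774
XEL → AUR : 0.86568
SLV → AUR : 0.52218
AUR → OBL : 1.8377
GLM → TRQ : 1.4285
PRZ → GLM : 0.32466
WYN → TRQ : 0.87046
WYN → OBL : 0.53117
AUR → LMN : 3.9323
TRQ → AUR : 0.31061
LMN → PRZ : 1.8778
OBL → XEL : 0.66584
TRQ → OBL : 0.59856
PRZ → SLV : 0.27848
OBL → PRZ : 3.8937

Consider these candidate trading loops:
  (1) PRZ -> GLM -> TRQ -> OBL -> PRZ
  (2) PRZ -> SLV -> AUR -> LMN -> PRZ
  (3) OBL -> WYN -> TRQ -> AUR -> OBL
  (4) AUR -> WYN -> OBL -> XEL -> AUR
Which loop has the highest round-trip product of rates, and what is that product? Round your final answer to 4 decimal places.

(1) 0.32466 × 1.4285 × 0.59856 × 3.8937 = 1.08088
(2) 0.27848 × 0.52218 × 3.9323 × 1.8778 = 1.07377
(3) 1.9385 × 0.87046 × 0.31061 × 1.8377 = 0.96317
(4) 3.7774 × 0.53117 × 0.66584 × 0.86568 = 1.15652
Highest is cycle (4) at 1.1565 (>1, arbitrage).

1.1565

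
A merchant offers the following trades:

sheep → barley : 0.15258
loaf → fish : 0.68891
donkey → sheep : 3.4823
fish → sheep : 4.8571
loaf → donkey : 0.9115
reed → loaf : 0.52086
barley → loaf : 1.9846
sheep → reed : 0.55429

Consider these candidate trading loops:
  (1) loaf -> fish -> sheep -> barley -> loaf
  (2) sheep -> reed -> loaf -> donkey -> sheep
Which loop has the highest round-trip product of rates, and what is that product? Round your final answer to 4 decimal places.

1.0132

(1) 0.68891 × 4.8571 × 0.15258 × 1.9846 = 1.01323
(2) 0.55429 × 0.52086 × 0.9115 × 3.4823 = 0.91639
Highest is cycle (1) at 1.0132 (>1, arbitrage).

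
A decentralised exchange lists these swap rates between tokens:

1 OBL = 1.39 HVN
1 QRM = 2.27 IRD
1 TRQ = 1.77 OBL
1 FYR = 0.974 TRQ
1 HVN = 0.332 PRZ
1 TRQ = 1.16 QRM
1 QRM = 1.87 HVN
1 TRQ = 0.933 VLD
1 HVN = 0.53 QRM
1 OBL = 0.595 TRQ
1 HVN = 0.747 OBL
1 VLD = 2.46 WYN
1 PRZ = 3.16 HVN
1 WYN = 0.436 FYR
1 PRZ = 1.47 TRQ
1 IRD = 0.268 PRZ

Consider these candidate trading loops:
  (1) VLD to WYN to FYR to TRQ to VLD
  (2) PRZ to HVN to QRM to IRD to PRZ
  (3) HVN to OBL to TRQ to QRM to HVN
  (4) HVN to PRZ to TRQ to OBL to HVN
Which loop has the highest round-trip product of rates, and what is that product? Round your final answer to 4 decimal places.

1.2007

(1) 2.46 × 0.436 × 0.974 × 0.933 = 0.97468
(2) 3.16 × 0.53 × 2.27 × 0.268 = 1.01888
(3) 0.747 × 0.595 × 1.16 × 1.87 = 0.96413
(4) 0.332 × 1.47 × 1.77 × 1.39 = 1.20072
Highest is cycle (4) at 1.2007 (>1, arbitrage).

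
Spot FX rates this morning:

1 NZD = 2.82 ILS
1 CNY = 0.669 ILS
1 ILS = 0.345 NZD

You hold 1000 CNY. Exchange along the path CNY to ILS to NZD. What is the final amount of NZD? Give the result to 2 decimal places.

1000 CNY × 0.669 = 669 ILS
669 ILS × 0.345 = 230.805 NZD

230.81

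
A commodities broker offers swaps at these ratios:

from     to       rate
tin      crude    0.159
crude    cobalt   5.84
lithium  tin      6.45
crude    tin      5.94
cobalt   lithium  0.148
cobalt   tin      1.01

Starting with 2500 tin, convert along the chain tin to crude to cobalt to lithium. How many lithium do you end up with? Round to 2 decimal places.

343.57

2500 tin × 0.159 = 397.5 crude
397.5 crude × 5.84 = 2321.4 cobalt
2321.4 cobalt × 0.148 = 343.5672 lithium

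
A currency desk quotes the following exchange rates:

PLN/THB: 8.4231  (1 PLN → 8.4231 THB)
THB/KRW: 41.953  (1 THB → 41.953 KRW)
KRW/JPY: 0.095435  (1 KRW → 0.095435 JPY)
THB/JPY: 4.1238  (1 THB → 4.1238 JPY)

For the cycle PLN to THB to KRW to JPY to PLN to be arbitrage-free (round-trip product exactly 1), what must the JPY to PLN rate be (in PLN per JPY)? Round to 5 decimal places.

Known legs of the cycle: 8.4231 × 41.953 × 0.095435 = 33.7242776852205
For no arbitrage the full-cycle product must be 1, so the missing rate is 1 / 33.7242776852205 ≈ 0.0296522.

0.02965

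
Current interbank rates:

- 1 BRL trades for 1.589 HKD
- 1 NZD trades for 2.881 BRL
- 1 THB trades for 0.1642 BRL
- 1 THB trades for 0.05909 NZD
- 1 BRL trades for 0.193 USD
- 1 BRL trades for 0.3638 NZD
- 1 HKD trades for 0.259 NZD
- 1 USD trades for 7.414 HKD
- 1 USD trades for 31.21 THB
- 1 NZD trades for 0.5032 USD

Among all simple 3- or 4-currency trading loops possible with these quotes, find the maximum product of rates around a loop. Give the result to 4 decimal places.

1.1857

HKD→NZD→BRL→HKD: 0.259 × 2.881 × 1.589 = 1.18568
HKD→NZD→BRL→USD→HKD: 0.259 × 2.881 × 0.193 × 7.414 = 1.06771
USD→THB→NZD→BRL→USD: 31.21 × 0.05909 × 2.881 × 0.193 = 1.02544
USD→THB→BRL→USD: 31.21 × 0.1642 × 0.193 = 0.98906
HKD→NZD→USD→HKD: 0.259 × 0.5032 × 7.414 = 0.96626
USD→THB→BRL→NZD→USD: 31.21 × 0.1642 × 0.3638 × 0.5032 = 0.93815
USD→THB→NZD→USD: 31.21 × 0.05909 × 0.5032 = 0.92800
Maximum is HKD→NZD→BRL→HKD at 1.1857; arbitrage exists.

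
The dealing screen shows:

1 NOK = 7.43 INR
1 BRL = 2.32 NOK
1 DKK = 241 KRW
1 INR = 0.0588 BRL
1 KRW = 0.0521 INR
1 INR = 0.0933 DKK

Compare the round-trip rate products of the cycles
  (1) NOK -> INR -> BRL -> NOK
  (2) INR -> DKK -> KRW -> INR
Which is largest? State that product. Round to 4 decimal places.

(1) 7.43 × 0.0588 × 2.32 = 1.01357
(2) 0.0933 × 241 × 0.0521 = 1.17148
Highest is cycle (2) at 1.1715 (>1, arbitrage).

1.1715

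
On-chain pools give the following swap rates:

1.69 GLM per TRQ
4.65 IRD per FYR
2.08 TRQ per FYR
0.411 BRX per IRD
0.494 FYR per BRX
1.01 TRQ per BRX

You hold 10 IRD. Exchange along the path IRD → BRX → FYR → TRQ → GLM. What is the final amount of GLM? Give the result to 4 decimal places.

10 IRD × 0.411 = 4.11 BRX
4.11 BRX × 0.494 = 2.03034 FYR
2.03034 FYR × 2.08 = 4.2231072 TRQ
4.2231072 TRQ × 1.69 = 7.137051168 GLM

7.1371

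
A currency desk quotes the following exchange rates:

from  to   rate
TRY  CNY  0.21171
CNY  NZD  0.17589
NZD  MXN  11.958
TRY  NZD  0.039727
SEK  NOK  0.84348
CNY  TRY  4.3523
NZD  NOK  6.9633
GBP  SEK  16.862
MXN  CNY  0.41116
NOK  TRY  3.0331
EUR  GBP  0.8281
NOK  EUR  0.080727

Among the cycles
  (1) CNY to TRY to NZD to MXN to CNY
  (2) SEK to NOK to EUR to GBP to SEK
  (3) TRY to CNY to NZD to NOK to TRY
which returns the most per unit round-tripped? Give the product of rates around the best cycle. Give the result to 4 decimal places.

(1) 4.3523 × 0.039727 × 11.958 × 0.41116 = 0.85011
(2) 0.84348 × 0.080727 × 0.8281 × 16.862 = 0.95079
(3) 0.21171 × 0.17589 × 6.9633 × 3.0331 = 0.78647
Highest is cycle (2) at 0.9508 (≤1, no arbitrage).

0.9508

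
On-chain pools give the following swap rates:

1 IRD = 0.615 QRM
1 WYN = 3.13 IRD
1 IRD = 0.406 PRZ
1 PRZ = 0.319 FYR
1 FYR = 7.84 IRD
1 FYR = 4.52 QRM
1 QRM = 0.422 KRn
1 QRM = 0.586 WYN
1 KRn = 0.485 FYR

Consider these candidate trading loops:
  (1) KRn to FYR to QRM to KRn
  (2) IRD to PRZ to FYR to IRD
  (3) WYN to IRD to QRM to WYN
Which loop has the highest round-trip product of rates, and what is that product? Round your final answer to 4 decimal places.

(1) 0.485 × 4.52 × 0.422 = 0.92511
(2) 0.406 × 0.319 × 7.84 = 1.01539
(3) 3.13 × 0.615 × 0.586 = 1.12802
Highest is cycle (3) at 1.1280 (>1, arbitrage).

1.1280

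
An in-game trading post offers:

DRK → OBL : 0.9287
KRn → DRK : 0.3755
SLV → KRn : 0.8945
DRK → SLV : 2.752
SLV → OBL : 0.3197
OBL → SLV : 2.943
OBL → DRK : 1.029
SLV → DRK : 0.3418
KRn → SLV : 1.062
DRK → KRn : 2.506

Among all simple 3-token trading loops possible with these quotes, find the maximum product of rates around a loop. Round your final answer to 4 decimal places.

SLV→DRK→OBL→SLV: 0.3418 × 0.9287 × 2.943 = 0.93420
KRn→DRK→SLV→KRn: 0.3755 × 2.752 × 0.8945 = 0.92435
KRn→SLV→DRK→KRn: 1.062 × 0.3418 × 2.506 = 0.90966
SLV→OBL→DRK→SLV: 0.3197 × 1.029 × 2.752 = 0.90533
Maximum is SLV→DRK→OBL→SLV at 0.9342; no arbitrage — every cycle loses value.

0.9342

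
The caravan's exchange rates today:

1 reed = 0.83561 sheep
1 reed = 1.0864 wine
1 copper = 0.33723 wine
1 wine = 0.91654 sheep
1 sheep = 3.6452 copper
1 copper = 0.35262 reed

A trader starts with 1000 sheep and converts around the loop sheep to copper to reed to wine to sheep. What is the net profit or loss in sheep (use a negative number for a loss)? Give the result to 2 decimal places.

1000 sheep × 3.6452 = 3645.2 copper
3645.2 copper × 0.35262 = 1285.370424 reed
1285.370424 reed × 1.0864 = 1396.4264286336 wine
1396.4264286336 wine × 0.91654 = 1279.880678899839744 sheep
Net change: 1279.880678899839744 − 1000 = 279.880678899839744 sheep

279.88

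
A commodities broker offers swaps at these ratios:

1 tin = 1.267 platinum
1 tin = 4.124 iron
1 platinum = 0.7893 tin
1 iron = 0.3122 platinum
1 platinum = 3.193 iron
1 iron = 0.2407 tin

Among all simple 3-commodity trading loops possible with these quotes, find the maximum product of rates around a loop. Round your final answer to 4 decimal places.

platinum→tin→iron→platinum: 0.7893 × 4.124 × 0.3122 = 1.01623
platinum→iron→tin→platinum: 3.193 × 0.2407 × 1.267 = 0.97376
Maximum is platinum→tin→iron→platinum at 1.0162; arbitrage exists.

1.0162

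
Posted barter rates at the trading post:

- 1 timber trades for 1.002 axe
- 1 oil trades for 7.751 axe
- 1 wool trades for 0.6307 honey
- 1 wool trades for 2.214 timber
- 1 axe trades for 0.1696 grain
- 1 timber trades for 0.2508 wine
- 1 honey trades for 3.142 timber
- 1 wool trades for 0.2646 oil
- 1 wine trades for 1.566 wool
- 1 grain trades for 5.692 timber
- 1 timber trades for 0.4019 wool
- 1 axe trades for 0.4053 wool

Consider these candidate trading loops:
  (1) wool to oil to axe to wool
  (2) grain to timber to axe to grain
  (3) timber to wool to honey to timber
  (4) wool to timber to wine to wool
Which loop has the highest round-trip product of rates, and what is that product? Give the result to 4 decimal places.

(1) 0.2646 × 7.751 × 0.4053 = 0.83124
(2) 5.692 × 1.002 × 0.1696 = 0.96729
(3) 0.4019 × 0.6307 × 3.142 = 0.79643
(4) 2.214 × 0.2508 × 1.566 = 0.86955
Highest is cycle (2) at 0.9673 (≤1, no arbitrage).

0.9673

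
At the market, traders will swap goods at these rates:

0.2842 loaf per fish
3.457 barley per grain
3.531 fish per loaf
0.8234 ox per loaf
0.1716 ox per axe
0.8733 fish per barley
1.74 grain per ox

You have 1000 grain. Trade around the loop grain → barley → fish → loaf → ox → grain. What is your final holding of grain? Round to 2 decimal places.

1000 grain × 3.457 = 3457 barley
3457 barley × 0.8733 = 3018.9981 fish
3018.9981 fish × 0.2842 = 857.99926002 loaf
857.99926002 loaf × 0.8234 = 706.476590700468 ox
706.476590700468 ox × 1.74 = 1229.26926781881432 grain

1229.27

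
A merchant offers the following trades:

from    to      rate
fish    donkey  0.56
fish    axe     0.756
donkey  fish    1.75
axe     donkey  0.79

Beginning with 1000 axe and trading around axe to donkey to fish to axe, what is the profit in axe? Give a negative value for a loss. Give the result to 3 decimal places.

45.170

1000 axe × 0.79 = 790 donkey
790 donkey × 1.75 = 1382.5 fish
1382.5 fish × 0.756 = 1045.17 axe
Net change: 1045.17 − 1000 = 45.17 axe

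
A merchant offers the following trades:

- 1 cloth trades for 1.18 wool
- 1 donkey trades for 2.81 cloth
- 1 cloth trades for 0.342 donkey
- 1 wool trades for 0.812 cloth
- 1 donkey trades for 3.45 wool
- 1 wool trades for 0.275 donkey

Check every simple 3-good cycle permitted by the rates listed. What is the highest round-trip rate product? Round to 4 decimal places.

0.9581

donkey→wool→cloth→donkey: 3.45 × 0.812 × 0.342 = 0.95808
donkey→cloth→wool→donkey: 2.81 × 1.18 × 0.275 = 0.91185
Maximum is donkey→wool→cloth→donkey at 0.9581; no arbitrage — every cycle loses value.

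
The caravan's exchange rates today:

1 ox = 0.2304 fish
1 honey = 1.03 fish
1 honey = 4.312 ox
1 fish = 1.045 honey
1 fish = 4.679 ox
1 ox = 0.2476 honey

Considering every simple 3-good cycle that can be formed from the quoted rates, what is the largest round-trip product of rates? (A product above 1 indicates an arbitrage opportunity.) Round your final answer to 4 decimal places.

honey→fish→ox→honey: 1.03 × 4.679 × 0.2476 = 1.19328
honey→ox→fish→honey: 4.312 × 0.2304 × 1.045 = 1.03819
Maximum is honey→fish→ox→honey at 1.1933; arbitrage exists.

1.1933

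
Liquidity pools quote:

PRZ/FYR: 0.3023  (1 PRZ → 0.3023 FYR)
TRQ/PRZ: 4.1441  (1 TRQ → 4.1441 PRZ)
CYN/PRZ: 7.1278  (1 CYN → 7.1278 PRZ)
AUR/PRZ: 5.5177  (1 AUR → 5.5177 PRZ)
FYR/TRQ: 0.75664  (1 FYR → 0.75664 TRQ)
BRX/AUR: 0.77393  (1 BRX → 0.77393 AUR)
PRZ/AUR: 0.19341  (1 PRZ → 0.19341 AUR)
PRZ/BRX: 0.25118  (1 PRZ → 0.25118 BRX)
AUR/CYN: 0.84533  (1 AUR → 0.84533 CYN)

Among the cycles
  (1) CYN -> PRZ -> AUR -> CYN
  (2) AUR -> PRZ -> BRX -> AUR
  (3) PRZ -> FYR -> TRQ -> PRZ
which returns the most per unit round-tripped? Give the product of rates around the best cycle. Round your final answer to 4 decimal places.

1.1654

(1) 7.1278 × 0.19341 × 0.84533 = 1.16536
(2) 5.5177 × 0.25118 × 0.77393 = 1.07262
(3) 0.3023 × 0.75664 × 4.1441 = 0.94789
Highest is cycle (1) at 1.1654 (>1, arbitrage).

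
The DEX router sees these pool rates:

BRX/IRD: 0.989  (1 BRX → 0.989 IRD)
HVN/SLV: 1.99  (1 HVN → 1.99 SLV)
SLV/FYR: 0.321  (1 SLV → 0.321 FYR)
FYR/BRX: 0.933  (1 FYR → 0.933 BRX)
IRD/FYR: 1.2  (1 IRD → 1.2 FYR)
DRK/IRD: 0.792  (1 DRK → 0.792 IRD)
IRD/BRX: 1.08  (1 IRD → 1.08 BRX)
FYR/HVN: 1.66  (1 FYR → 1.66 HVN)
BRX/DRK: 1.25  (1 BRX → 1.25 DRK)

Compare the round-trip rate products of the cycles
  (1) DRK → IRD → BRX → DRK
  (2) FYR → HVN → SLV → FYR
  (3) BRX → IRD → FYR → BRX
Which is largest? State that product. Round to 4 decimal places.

1.1073

(1) 0.792 × 1.08 × 1.25 = 1.06920
(2) 1.66 × 1.99 × 0.321 = 1.06039
(3) 0.989 × 1.2 × 0.933 = 1.10728
Highest is cycle (3) at 1.1073 (>1, arbitrage).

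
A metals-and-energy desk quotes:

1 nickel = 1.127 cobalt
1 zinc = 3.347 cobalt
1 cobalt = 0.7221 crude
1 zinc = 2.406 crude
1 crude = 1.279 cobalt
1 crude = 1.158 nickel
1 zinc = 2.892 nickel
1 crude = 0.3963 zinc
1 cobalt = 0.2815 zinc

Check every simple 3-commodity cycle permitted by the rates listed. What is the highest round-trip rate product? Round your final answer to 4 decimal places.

0.9578

cobalt→crude→zinc→cobalt: 0.7221 × 0.3963 × 3.347 = 0.95781
cobalt→crude→nickel→cobalt: 0.7221 × 1.158 × 1.127 = 0.94239
cobalt→zinc→nickel→cobalt: 0.2815 × 2.892 × 1.127 = 0.91749
cobalt→zinc→crude→cobalt: 0.2815 × 2.406 × 1.279 = 0.86625
Maximum is cobalt→crude→zinc→cobalt at 0.9578; no arbitrage — every cycle loses value.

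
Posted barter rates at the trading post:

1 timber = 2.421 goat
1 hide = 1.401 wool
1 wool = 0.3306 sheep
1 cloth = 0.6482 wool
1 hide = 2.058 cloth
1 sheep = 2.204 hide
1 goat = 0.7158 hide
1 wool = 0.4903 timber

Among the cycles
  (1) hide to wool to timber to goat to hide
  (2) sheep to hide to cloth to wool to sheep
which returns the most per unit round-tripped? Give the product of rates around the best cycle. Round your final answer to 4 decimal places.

(1) 1.401 × 0.4903 × 2.421 × 0.7158 = 1.19038
(2) 2.204 × 2.058 × 0.6482 × 0.3306 = 0.97201
Highest is cycle (1) at 1.1904 (>1, arbitrage).

1.1904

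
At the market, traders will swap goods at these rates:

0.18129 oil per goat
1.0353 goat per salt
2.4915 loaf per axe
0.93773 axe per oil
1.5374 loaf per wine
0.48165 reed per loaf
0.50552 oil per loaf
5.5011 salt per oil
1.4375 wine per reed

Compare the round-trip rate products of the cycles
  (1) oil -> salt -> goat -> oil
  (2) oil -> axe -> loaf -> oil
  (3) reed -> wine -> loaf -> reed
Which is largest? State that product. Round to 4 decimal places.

(1) 5.5011 × 1.0353 × 0.18129 = 1.03250
(2) 0.93773 × 2.4915 × 0.50552 = 1.18107
(3) 1.4375 × 1.5374 × 0.48165 = 1.06445
Highest is cycle (2) at 1.1811 (>1, arbitrage).

1.1811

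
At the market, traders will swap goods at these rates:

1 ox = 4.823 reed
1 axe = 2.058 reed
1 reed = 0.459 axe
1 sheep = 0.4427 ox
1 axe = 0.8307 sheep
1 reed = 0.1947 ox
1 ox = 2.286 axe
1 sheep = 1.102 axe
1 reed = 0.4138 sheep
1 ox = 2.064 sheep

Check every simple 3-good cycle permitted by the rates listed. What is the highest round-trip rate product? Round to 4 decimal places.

0.9385

sheep→axe→reed→sheep: 1.102 × 2.058 × 0.4138 = 0.93846
axe→reed→ox→axe: 2.058 × 0.1947 × 2.286 = 0.91598
sheep→ox→reed→sheep: 0.4427 × 4.823 × 0.4138 = 0.88352
sheep→ox→axe→sheep: 0.4427 × 2.286 × 0.8307 = 0.84068
Maximum is sheep→axe→reed→sheep at 0.9385; no arbitrage — every cycle loses value.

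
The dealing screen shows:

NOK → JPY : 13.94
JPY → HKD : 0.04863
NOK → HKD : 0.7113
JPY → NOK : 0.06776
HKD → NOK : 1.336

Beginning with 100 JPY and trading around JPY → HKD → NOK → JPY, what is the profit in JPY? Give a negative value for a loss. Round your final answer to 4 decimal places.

100 JPY × 0.04863 = 4.863 HKD
4.863 HKD × 1.336 = 6.496968 NOK
6.496968 NOK × 13.94 = 90.56773392 JPY
Net change: 90.56773392 − 100 = -9.43226608 JPY

-9.4323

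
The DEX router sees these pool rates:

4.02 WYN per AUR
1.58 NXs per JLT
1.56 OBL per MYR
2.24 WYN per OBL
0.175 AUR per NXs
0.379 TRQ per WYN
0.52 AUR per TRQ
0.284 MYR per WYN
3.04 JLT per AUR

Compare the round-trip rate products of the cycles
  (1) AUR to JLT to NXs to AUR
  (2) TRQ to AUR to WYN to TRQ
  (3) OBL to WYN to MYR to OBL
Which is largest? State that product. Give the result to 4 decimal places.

0.9924

(1) 3.04 × 1.58 × 0.175 = 0.84056
(2) 0.52 × 4.02 × 0.379 = 0.79226
(3) 2.24 × 0.284 × 1.56 = 0.99241
Highest is cycle (3) at 0.9924 (≤1, no arbitrage).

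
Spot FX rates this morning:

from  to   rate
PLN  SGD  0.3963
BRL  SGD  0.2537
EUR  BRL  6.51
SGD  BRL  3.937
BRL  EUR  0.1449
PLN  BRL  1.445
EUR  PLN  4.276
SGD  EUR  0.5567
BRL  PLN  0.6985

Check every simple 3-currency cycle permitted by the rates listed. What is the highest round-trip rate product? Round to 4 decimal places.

BRL→PLN→SGD→BRL: 0.6985 × 0.3963 × 3.937 = 1.08982
PLN→SGD→EUR→PLN: 0.3963 × 0.5567 × 4.276 = 0.94337
BRL→SGD→EUR→BRL: 0.2537 × 0.5567 × 6.51 = 0.91944
BRL→EUR→PLN→BRL: 0.1449 × 4.276 × 1.445 = 0.89531
Maximum is BRL→PLN→SGD→BRL at 1.0898; arbitrage exists.

1.0898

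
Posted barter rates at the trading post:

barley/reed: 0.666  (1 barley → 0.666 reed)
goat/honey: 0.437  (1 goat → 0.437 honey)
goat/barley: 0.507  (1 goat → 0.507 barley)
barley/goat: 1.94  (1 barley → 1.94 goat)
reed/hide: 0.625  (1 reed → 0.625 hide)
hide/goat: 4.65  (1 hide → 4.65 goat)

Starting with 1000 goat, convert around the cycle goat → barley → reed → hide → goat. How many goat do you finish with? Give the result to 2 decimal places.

981.33

1000 goat × 0.507 = 507 barley
507 barley × 0.666 = 337.662 reed
337.662 reed × 0.625 = 211.03875 hide
211.03875 hide × 4.65 = 981.3301875 goat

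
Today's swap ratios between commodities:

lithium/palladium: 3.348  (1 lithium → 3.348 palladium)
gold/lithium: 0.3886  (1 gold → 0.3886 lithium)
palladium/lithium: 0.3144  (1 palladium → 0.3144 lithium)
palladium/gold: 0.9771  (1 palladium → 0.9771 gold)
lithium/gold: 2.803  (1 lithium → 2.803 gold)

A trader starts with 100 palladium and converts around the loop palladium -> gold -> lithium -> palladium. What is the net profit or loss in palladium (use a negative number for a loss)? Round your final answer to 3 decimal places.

27.124

100 palladium × 0.9771 = 97.71 gold
97.71 gold × 0.3886 = 37.970106 lithium
37.970106 lithium × 3.348 = 127.123914888 palladium
Net change: 127.123914888 − 100 = 27.123914888 palladium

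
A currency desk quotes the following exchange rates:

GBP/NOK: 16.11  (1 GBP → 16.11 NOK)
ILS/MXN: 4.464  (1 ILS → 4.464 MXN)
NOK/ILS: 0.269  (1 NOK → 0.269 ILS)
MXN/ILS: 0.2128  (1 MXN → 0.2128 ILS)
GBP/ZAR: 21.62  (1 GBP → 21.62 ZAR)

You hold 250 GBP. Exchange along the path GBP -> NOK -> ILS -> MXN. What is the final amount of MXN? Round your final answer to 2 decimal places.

250 GBP × 16.11 = 4027.5 NOK
4027.5 NOK × 0.269 = 1083.3975 ILS
1083.3975 ILS × 4.464 = 4836.28644 MXN

4836.29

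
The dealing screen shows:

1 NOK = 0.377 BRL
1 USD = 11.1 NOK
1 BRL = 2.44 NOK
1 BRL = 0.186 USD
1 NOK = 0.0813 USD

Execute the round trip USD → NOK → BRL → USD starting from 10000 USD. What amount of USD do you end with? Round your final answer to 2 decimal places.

7783.54

10000 USD × 11.1 = 111000 NOK
111000 NOK × 0.377 = 41847 BRL
41847 BRL × 0.186 = 7783.542 USD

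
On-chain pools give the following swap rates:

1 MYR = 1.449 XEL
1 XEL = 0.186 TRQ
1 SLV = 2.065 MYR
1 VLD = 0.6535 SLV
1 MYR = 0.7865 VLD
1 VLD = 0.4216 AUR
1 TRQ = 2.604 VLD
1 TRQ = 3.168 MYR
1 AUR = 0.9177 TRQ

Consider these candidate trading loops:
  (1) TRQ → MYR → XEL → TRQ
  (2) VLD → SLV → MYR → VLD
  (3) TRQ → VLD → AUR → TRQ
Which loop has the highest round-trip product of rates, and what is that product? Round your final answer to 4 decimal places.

1.0614

(1) 3.168 × 1.449 × 0.186 = 0.85382
(2) 0.6535 × 2.065 × 0.7865 = 1.06136
(3) 2.604 × 0.4216 × 0.9177 = 1.00749
Highest is cycle (2) at 1.0614 (>1, arbitrage).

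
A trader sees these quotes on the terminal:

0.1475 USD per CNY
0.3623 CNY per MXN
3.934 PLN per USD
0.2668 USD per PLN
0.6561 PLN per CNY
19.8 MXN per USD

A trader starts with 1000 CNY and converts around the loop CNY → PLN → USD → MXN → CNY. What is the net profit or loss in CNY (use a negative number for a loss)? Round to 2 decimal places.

255.71

1000 CNY × 0.6561 = 656.1 PLN
656.1 PLN × 0.2668 = 175.04748 USD
175.04748 USD × 19.8 = 3465.940104 MXN
3465.940104 MXN × 0.3623 = 1255.7100996792 CNY
Net change: 1255.7100996792 − 1000 = 255.7100996792 CNY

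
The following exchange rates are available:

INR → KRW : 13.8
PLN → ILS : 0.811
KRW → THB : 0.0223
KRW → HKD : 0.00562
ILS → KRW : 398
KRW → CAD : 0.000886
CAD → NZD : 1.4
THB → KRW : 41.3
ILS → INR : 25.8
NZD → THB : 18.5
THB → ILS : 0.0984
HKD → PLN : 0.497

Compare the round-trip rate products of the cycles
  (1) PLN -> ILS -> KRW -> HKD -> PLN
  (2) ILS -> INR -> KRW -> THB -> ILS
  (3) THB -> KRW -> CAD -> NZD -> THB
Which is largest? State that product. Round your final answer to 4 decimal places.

0.9477

(1) 0.811 × 398 × 0.00562 × 0.497 = 0.90156
(2) 25.8 × 13.8 × 0.0223 × 0.0984 = 0.78127
(3) 41.3 × 0.000886 × 1.4 × 18.5 = 0.94773
Highest is cycle (3) at 0.9477 (≤1, no arbitrage).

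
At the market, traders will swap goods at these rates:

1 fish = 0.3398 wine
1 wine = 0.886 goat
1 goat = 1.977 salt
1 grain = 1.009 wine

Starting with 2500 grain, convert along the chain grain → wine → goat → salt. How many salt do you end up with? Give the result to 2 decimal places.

2500 grain × 1.009 = 2522.5 wine
2522.5 wine × 0.886 = 2234.935 goat
2234.935 goat × 1.977 = 4418.466495 salt

4418.47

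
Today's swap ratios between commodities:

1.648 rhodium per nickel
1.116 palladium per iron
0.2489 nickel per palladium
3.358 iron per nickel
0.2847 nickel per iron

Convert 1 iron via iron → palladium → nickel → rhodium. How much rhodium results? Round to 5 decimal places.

1 iron × 1.116 = 1.116 palladium
1.116 palladium × 0.2489 = 0.2777724 nickel
0.2777724 nickel × 1.648 = 0.4577689152 rhodium

0.45777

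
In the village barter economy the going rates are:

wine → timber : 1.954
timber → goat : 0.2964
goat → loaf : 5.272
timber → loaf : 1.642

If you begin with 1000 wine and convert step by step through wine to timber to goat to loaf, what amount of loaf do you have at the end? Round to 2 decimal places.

1000 wine × 1.954 = 1954 timber
1954 timber × 0.2964 = 579.1656 goat
579.1656 goat × 5.272 = 3053.3610432 loaf

3053.36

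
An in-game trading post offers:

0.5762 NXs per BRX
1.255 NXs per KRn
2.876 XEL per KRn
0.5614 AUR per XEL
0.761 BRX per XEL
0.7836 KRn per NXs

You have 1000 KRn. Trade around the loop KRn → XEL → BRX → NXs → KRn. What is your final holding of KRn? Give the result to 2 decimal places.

1000 KRn × 2.876 = 2876 XEL
2876 XEL × 0.761 = 2188.636 BRX
2188.636 BRX × 0.5762 = 1261.0920632 NXs
1261.0920632 NXs × 0.7836 = 988.19174072352 KRn

988.19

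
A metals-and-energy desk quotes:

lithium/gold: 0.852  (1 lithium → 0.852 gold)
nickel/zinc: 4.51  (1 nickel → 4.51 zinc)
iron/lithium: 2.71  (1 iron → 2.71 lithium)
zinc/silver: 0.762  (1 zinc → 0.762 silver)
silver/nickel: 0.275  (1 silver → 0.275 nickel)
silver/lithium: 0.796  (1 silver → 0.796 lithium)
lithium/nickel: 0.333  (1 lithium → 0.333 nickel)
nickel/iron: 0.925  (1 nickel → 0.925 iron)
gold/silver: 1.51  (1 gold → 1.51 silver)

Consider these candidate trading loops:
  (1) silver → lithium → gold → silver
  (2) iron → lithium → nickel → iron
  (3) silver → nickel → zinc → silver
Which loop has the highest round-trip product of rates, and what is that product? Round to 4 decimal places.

(1) 0.796 × 0.852 × 1.51 = 1.02407
(2) 2.71 × 0.333 × 0.925 = 0.83475
(3) 0.275 × 4.51 × 0.762 = 0.94507
Highest is cycle (1) at 1.0241 (>1, arbitrage).

1.0241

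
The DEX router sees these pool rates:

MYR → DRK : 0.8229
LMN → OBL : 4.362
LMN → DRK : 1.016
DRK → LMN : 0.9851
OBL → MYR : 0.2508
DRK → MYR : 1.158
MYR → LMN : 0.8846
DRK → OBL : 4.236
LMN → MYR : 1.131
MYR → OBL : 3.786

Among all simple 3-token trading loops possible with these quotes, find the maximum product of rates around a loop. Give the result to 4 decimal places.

LMN→DRK→MYR→LMN: 1.016 × 1.158 × 0.8846 = 1.04076
OBL→MYR→LMN→OBL: 0.2508 × 0.8846 × 4.362 = 0.96774
LMN→MYR→DRK→LMN: 1.131 × 0.8229 × 0.9851 = 0.91683
OBL→MYR→DRK→OBL: 0.2508 × 0.8229 × 4.236 = 0.87424
Maximum is LMN→DRK→MYR→LMN at 1.0408; arbitrage exists.

1.0408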